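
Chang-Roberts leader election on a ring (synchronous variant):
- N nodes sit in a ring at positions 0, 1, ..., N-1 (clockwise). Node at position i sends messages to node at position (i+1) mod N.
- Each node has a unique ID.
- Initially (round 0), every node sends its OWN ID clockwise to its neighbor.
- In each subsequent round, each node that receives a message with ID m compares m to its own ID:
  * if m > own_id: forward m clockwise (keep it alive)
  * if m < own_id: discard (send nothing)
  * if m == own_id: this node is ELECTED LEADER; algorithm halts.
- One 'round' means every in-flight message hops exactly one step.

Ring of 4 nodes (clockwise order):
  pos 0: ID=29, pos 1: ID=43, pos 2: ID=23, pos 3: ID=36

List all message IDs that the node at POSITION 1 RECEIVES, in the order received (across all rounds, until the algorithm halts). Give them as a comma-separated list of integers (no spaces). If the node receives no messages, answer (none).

Round 1: pos1(id43) recv 29: drop; pos2(id23) recv 43: fwd; pos3(id36) recv 23: drop; pos0(id29) recv 36: fwd
Round 2: pos3(id36) recv 43: fwd; pos1(id43) recv 36: drop
Round 3: pos0(id29) recv 43: fwd
Round 4: pos1(id43) recv 43: ELECTED

Answer: 29,36,43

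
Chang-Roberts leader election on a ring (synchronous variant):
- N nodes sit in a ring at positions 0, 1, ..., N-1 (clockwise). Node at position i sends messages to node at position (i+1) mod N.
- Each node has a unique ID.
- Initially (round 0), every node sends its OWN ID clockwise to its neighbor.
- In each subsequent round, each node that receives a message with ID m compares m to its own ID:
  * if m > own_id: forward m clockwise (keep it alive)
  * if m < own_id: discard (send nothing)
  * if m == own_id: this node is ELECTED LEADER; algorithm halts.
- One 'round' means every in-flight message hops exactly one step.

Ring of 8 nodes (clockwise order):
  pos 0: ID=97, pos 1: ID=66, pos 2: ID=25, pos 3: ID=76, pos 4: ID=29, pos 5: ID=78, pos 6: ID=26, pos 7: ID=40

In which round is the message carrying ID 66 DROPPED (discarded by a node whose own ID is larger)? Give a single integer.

Answer: 2

Derivation:
Round 1: pos1(id66) recv 97: fwd; pos2(id25) recv 66: fwd; pos3(id76) recv 25: drop; pos4(id29) recv 76: fwd; pos5(id78) recv 29: drop; pos6(id26) recv 78: fwd; pos7(id40) recv 26: drop; pos0(id97) recv 40: drop
Round 2: pos2(id25) recv 97: fwd; pos3(id76) recv 66: drop; pos5(id78) recv 76: drop; pos7(id40) recv 78: fwd
Round 3: pos3(id76) recv 97: fwd; pos0(id97) recv 78: drop
Round 4: pos4(id29) recv 97: fwd
Round 5: pos5(id78) recv 97: fwd
Round 6: pos6(id26) recv 97: fwd
Round 7: pos7(id40) recv 97: fwd
Round 8: pos0(id97) recv 97: ELECTED
Message ID 66 originates at pos 1; dropped at pos 3 in round 2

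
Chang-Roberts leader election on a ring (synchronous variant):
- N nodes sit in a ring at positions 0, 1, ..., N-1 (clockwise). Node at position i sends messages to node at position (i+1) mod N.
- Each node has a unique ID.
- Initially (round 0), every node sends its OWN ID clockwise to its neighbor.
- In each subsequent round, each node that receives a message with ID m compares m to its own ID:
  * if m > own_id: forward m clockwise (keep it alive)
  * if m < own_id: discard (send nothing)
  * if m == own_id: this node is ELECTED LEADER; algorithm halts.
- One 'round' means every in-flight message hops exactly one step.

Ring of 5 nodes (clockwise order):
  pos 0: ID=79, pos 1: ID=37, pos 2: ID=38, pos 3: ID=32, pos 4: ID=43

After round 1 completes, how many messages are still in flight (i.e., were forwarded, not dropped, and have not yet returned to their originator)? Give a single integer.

Round 1: pos1(id37) recv 79: fwd; pos2(id38) recv 37: drop; pos3(id32) recv 38: fwd; pos4(id43) recv 32: drop; pos0(id79) recv 43: drop
After round 1: 2 messages still in flight

Answer: 2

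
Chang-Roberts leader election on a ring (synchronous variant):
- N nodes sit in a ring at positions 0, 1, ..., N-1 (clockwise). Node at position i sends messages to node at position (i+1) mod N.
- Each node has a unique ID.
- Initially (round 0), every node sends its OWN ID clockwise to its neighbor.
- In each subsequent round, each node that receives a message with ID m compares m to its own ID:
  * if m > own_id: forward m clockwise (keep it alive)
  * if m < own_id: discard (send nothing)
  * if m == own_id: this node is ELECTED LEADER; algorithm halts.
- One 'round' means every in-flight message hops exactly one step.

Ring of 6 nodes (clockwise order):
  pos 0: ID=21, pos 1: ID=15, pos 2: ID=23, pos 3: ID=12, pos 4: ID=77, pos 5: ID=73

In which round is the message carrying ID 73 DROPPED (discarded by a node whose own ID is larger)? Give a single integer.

Answer: 5

Derivation:
Round 1: pos1(id15) recv 21: fwd; pos2(id23) recv 15: drop; pos3(id12) recv 23: fwd; pos4(id77) recv 12: drop; pos5(id73) recv 77: fwd; pos0(id21) recv 73: fwd
Round 2: pos2(id23) recv 21: drop; pos4(id77) recv 23: drop; pos0(id21) recv 77: fwd; pos1(id15) recv 73: fwd
Round 3: pos1(id15) recv 77: fwd; pos2(id23) recv 73: fwd
Round 4: pos2(id23) recv 77: fwd; pos3(id12) recv 73: fwd
Round 5: pos3(id12) recv 77: fwd; pos4(id77) recv 73: drop
Round 6: pos4(id77) recv 77: ELECTED
Message ID 73 originates at pos 5; dropped at pos 4 in round 5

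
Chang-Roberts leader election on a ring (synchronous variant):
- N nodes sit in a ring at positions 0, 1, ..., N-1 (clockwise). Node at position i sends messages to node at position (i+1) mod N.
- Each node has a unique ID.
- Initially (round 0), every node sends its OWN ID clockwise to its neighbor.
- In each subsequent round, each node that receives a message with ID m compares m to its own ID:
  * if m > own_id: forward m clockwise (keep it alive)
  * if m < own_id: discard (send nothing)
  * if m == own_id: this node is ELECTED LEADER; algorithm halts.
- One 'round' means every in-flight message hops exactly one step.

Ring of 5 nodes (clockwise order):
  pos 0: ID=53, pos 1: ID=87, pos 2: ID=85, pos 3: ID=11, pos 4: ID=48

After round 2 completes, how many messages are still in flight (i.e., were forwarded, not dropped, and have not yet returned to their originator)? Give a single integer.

Answer: 2

Derivation:
Round 1: pos1(id87) recv 53: drop; pos2(id85) recv 87: fwd; pos3(id11) recv 85: fwd; pos4(id48) recv 11: drop; pos0(id53) recv 48: drop
Round 2: pos3(id11) recv 87: fwd; pos4(id48) recv 85: fwd
After round 2: 2 messages still in flight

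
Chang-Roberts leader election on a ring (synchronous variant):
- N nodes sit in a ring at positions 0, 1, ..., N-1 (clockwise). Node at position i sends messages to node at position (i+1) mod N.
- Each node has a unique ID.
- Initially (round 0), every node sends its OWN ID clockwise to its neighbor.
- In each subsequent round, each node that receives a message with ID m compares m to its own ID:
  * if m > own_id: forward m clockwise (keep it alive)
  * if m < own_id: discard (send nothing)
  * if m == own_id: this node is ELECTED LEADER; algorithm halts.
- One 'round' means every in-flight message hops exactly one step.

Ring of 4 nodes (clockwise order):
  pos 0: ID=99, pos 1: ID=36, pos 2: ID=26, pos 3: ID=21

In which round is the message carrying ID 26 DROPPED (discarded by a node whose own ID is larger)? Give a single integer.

Answer: 2

Derivation:
Round 1: pos1(id36) recv 99: fwd; pos2(id26) recv 36: fwd; pos3(id21) recv 26: fwd; pos0(id99) recv 21: drop
Round 2: pos2(id26) recv 99: fwd; pos3(id21) recv 36: fwd; pos0(id99) recv 26: drop
Round 3: pos3(id21) recv 99: fwd; pos0(id99) recv 36: drop
Round 4: pos0(id99) recv 99: ELECTED
Message ID 26 originates at pos 2; dropped at pos 0 in round 2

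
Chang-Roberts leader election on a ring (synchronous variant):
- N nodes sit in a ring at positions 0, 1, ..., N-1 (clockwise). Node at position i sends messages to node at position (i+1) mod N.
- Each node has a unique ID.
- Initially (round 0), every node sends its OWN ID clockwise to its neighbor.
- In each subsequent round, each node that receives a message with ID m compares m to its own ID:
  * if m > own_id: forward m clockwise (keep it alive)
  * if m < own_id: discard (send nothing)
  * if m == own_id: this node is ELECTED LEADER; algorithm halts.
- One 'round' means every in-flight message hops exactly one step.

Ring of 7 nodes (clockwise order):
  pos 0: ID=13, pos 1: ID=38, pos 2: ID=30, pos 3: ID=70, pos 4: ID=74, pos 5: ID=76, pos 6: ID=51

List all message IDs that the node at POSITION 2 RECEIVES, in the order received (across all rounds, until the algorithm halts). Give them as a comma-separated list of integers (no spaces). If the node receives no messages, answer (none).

Answer: 38,51,76

Derivation:
Round 1: pos1(id38) recv 13: drop; pos2(id30) recv 38: fwd; pos3(id70) recv 30: drop; pos4(id74) recv 70: drop; pos5(id76) recv 74: drop; pos6(id51) recv 76: fwd; pos0(id13) recv 51: fwd
Round 2: pos3(id70) recv 38: drop; pos0(id13) recv 76: fwd; pos1(id38) recv 51: fwd
Round 3: pos1(id38) recv 76: fwd; pos2(id30) recv 51: fwd
Round 4: pos2(id30) recv 76: fwd; pos3(id70) recv 51: drop
Round 5: pos3(id70) recv 76: fwd
Round 6: pos4(id74) recv 76: fwd
Round 7: pos5(id76) recv 76: ELECTED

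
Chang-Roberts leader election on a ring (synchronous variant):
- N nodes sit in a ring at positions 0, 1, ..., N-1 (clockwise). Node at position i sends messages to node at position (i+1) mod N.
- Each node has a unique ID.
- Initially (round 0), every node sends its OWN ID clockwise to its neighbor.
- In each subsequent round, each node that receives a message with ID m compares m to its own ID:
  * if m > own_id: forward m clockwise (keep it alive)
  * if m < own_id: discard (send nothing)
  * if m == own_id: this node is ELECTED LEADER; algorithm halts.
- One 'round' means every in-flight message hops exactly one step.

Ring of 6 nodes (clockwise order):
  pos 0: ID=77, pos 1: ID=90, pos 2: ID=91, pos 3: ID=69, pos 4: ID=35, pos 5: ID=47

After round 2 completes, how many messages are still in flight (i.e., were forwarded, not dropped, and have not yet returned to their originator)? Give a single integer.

Round 1: pos1(id90) recv 77: drop; pos2(id91) recv 90: drop; pos3(id69) recv 91: fwd; pos4(id35) recv 69: fwd; pos5(id47) recv 35: drop; pos0(id77) recv 47: drop
Round 2: pos4(id35) recv 91: fwd; pos5(id47) recv 69: fwd
After round 2: 2 messages still in flight

Answer: 2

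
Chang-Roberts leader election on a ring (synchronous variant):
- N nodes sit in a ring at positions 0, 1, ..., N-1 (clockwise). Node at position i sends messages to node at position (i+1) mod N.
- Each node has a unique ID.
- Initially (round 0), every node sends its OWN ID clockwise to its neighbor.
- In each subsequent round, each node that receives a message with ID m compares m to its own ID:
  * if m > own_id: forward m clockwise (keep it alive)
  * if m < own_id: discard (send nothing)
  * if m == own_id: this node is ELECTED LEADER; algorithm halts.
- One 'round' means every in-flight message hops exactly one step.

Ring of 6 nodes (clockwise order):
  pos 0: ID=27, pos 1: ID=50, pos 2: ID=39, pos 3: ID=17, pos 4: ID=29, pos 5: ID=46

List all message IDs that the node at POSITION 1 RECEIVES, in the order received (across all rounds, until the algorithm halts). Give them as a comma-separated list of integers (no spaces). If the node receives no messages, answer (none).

Round 1: pos1(id50) recv 27: drop; pos2(id39) recv 50: fwd; pos3(id17) recv 39: fwd; pos4(id29) recv 17: drop; pos5(id46) recv 29: drop; pos0(id27) recv 46: fwd
Round 2: pos3(id17) recv 50: fwd; pos4(id29) recv 39: fwd; pos1(id50) recv 46: drop
Round 3: pos4(id29) recv 50: fwd; pos5(id46) recv 39: drop
Round 4: pos5(id46) recv 50: fwd
Round 5: pos0(id27) recv 50: fwd
Round 6: pos1(id50) recv 50: ELECTED

Answer: 27,46,50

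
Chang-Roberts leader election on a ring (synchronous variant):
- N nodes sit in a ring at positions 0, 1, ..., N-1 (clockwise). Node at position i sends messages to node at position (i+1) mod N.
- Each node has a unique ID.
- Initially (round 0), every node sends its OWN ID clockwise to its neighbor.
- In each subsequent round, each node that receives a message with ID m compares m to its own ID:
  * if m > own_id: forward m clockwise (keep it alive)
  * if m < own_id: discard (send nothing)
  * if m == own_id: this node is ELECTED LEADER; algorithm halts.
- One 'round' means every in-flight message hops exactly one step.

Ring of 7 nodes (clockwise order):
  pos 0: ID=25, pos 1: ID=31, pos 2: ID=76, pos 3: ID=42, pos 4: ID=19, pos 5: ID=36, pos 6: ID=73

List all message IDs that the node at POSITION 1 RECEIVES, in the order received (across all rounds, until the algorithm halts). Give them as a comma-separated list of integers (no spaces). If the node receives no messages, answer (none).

Round 1: pos1(id31) recv 25: drop; pos2(id76) recv 31: drop; pos3(id42) recv 76: fwd; pos4(id19) recv 42: fwd; pos5(id36) recv 19: drop; pos6(id73) recv 36: drop; pos0(id25) recv 73: fwd
Round 2: pos4(id19) recv 76: fwd; pos5(id36) recv 42: fwd; pos1(id31) recv 73: fwd
Round 3: pos5(id36) recv 76: fwd; pos6(id73) recv 42: drop; pos2(id76) recv 73: drop
Round 4: pos6(id73) recv 76: fwd
Round 5: pos0(id25) recv 76: fwd
Round 6: pos1(id31) recv 76: fwd
Round 7: pos2(id76) recv 76: ELECTED

Answer: 25,73,76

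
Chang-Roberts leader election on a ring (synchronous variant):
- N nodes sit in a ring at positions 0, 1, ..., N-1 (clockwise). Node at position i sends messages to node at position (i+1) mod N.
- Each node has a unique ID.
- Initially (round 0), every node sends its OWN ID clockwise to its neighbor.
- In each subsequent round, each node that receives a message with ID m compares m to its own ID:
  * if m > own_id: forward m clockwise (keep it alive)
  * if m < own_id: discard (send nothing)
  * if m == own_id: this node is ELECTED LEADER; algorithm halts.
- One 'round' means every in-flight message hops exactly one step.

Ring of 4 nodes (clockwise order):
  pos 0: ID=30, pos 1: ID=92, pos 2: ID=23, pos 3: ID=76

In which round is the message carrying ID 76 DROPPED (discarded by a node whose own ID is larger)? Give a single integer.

Round 1: pos1(id92) recv 30: drop; pos2(id23) recv 92: fwd; pos3(id76) recv 23: drop; pos0(id30) recv 76: fwd
Round 2: pos3(id76) recv 92: fwd; pos1(id92) recv 76: drop
Round 3: pos0(id30) recv 92: fwd
Round 4: pos1(id92) recv 92: ELECTED
Message ID 76 originates at pos 3; dropped at pos 1 in round 2

Answer: 2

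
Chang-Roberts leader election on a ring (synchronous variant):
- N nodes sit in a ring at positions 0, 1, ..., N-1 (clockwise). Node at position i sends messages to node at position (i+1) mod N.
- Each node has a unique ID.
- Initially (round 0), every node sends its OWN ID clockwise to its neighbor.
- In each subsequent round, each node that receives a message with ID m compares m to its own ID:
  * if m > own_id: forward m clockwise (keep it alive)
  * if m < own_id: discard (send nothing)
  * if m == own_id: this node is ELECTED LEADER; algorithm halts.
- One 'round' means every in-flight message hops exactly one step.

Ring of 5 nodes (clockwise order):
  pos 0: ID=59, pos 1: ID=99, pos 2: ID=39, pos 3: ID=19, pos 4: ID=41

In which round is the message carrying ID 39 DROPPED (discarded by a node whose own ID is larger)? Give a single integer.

Round 1: pos1(id99) recv 59: drop; pos2(id39) recv 99: fwd; pos3(id19) recv 39: fwd; pos4(id41) recv 19: drop; pos0(id59) recv 41: drop
Round 2: pos3(id19) recv 99: fwd; pos4(id41) recv 39: drop
Round 3: pos4(id41) recv 99: fwd
Round 4: pos0(id59) recv 99: fwd
Round 5: pos1(id99) recv 99: ELECTED
Message ID 39 originates at pos 2; dropped at pos 4 in round 2

Answer: 2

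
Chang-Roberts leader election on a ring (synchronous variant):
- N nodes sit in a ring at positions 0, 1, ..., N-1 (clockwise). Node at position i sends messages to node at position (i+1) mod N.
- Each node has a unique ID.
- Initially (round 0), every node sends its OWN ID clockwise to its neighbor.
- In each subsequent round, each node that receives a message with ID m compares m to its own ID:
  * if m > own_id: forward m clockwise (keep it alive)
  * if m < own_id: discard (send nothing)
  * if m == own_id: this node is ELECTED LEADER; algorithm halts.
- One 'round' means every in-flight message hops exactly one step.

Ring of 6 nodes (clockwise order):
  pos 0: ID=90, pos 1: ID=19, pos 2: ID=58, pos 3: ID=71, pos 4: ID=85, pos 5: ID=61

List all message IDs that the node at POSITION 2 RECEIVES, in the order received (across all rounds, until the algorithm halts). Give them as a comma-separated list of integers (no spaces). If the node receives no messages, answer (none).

Answer: 19,90

Derivation:
Round 1: pos1(id19) recv 90: fwd; pos2(id58) recv 19: drop; pos3(id71) recv 58: drop; pos4(id85) recv 71: drop; pos5(id61) recv 85: fwd; pos0(id90) recv 61: drop
Round 2: pos2(id58) recv 90: fwd; pos0(id90) recv 85: drop
Round 3: pos3(id71) recv 90: fwd
Round 4: pos4(id85) recv 90: fwd
Round 5: pos5(id61) recv 90: fwd
Round 6: pos0(id90) recv 90: ELECTED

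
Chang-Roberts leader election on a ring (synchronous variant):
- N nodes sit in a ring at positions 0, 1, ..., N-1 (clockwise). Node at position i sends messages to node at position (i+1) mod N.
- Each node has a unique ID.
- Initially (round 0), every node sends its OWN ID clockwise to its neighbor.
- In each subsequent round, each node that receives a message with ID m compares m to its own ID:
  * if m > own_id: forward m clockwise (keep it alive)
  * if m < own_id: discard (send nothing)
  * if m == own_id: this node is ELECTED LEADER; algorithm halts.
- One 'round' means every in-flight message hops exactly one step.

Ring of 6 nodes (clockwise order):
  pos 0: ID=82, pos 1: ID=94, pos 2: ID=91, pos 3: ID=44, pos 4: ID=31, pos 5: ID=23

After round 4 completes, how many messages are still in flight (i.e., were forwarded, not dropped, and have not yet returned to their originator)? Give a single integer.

Answer: 2

Derivation:
Round 1: pos1(id94) recv 82: drop; pos2(id91) recv 94: fwd; pos3(id44) recv 91: fwd; pos4(id31) recv 44: fwd; pos5(id23) recv 31: fwd; pos0(id82) recv 23: drop
Round 2: pos3(id44) recv 94: fwd; pos4(id31) recv 91: fwd; pos5(id23) recv 44: fwd; pos0(id82) recv 31: drop
Round 3: pos4(id31) recv 94: fwd; pos5(id23) recv 91: fwd; pos0(id82) recv 44: drop
Round 4: pos5(id23) recv 94: fwd; pos0(id82) recv 91: fwd
After round 4: 2 messages still in flight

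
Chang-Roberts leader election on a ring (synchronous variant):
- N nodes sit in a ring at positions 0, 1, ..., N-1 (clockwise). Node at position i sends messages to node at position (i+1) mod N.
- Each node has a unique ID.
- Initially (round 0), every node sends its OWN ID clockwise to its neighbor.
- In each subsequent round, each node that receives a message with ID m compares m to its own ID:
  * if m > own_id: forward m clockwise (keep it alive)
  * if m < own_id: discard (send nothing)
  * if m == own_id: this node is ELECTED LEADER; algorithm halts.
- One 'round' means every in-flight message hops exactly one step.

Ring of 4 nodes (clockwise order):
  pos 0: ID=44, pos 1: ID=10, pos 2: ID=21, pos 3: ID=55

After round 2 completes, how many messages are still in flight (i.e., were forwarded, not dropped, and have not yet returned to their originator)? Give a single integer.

Answer: 2

Derivation:
Round 1: pos1(id10) recv 44: fwd; pos2(id21) recv 10: drop; pos3(id55) recv 21: drop; pos0(id44) recv 55: fwd
Round 2: pos2(id21) recv 44: fwd; pos1(id10) recv 55: fwd
After round 2: 2 messages still in flight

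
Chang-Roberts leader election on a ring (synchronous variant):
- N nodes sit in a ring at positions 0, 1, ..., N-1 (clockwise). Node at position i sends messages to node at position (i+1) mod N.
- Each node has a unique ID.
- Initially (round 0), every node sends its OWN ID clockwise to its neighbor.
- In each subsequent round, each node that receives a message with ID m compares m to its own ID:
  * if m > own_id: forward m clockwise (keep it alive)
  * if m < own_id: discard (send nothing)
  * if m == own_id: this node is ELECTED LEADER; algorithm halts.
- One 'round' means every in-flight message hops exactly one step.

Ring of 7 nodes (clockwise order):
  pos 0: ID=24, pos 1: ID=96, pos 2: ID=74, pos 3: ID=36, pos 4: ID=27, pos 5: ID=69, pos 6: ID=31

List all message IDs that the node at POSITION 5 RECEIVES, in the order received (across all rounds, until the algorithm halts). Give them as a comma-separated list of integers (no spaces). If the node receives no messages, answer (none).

Answer: 27,36,74,96

Derivation:
Round 1: pos1(id96) recv 24: drop; pos2(id74) recv 96: fwd; pos3(id36) recv 74: fwd; pos4(id27) recv 36: fwd; pos5(id69) recv 27: drop; pos6(id31) recv 69: fwd; pos0(id24) recv 31: fwd
Round 2: pos3(id36) recv 96: fwd; pos4(id27) recv 74: fwd; pos5(id69) recv 36: drop; pos0(id24) recv 69: fwd; pos1(id96) recv 31: drop
Round 3: pos4(id27) recv 96: fwd; pos5(id69) recv 74: fwd; pos1(id96) recv 69: drop
Round 4: pos5(id69) recv 96: fwd; pos6(id31) recv 74: fwd
Round 5: pos6(id31) recv 96: fwd; pos0(id24) recv 74: fwd
Round 6: pos0(id24) recv 96: fwd; pos1(id96) recv 74: drop
Round 7: pos1(id96) recv 96: ELECTED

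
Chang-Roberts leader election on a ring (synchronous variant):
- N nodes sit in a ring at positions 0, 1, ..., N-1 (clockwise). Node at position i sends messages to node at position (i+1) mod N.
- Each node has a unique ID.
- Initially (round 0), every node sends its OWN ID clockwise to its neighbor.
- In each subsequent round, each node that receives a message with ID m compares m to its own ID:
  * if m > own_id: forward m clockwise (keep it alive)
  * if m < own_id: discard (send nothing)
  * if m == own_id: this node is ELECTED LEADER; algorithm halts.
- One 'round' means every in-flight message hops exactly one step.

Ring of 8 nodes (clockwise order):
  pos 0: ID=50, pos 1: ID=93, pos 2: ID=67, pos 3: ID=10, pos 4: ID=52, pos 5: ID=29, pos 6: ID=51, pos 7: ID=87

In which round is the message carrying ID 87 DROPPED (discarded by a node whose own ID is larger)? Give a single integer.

Round 1: pos1(id93) recv 50: drop; pos2(id67) recv 93: fwd; pos3(id10) recv 67: fwd; pos4(id52) recv 10: drop; pos5(id29) recv 52: fwd; pos6(id51) recv 29: drop; pos7(id87) recv 51: drop; pos0(id50) recv 87: fwd
Round 2: pos3(id10) recv 93: fwd; pos4(id52) recv 67: fwd; pos6(id51) recv 52: fwd; pos1(id93) recv 87: drop
Round 3: pos4(id52) recv 93: fwd; pos5(id29) recv 67: fwd; pos7(id87) recv 52: drop
Round 4: pos5(id29) recv 93: fwd; pos6(id51) recv 67: fwd
Round 5: pos6(id51) recv 93: fwd; pos7(id87) recv 67: drop
Round 6: pos7(id87) recv 93: fwd
Round 7: pos0(id50) recv 93: fwd
Round 8: pos1(id93) recv 93: ELECTED
Message ID 87 originates at pos 7; dropped at pos 1 in round 2

Answer: 2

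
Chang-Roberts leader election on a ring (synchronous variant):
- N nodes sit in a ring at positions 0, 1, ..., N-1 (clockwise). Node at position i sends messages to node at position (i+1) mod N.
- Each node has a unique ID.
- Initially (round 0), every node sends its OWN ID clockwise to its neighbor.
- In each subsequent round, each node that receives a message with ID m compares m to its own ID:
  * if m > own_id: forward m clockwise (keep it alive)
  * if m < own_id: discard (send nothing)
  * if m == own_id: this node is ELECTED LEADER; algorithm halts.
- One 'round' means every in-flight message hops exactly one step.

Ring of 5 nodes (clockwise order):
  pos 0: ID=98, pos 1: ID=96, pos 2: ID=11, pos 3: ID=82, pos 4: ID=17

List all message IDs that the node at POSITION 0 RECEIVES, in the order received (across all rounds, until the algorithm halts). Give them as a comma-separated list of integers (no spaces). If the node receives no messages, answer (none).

Round 1: pos1(id96) recv 98: fwd; pos2(id11) recv 96: fwd; pos3(id82) recv 11: drop; pos4(id17) recv 82: fwd; pos0(id98) recv 17: drop
Round 2: pos2(id11) recv 98: fwd; pos3(id82) recv 96: fwd; pos0(id98) recv 82: drop
Round 3: pos3(id82) recv 98: fwd; pos4(id17) recv 96: fwd
Round 4: pos4(id17) recv 98: fwd; pos0(id98) recv 96: drop
Round 5: pos0(id98) recv 98: ELECTED

Answer: 17,82,96,98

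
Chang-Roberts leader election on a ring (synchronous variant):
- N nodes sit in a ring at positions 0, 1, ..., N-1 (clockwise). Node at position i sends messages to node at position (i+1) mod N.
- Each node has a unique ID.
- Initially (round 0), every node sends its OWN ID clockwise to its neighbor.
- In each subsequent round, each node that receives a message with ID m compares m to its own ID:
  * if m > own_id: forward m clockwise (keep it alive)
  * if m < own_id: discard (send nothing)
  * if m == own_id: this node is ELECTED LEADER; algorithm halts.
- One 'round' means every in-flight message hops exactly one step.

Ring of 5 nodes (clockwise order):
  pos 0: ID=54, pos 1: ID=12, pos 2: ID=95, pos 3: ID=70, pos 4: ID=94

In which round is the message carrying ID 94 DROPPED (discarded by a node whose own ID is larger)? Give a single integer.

Answer: 3

Derivation:
Round 1: pos1(id12) recv 54: fwd; pos2(id95) recv 12: drop; pos3(id70) recv 95: fwd; pos4(id94) recv 70: drop; pos0(id54) recv 94: fwd
Round 2: pos2(id95) recv 54: drop; pos4(id94) recv 95: fwd; pos1(id12) recv 94: fwd
Round 3: pos0(id54) recv 95: fwd; pos2(id95) recv 94: drop
Round 4: pos1(id12) recv 95: fwd
Round 5: pos2(id95) recv 95: ELECTED
Message ID 94 originates at pos 4; dropped at pos 2 in round 3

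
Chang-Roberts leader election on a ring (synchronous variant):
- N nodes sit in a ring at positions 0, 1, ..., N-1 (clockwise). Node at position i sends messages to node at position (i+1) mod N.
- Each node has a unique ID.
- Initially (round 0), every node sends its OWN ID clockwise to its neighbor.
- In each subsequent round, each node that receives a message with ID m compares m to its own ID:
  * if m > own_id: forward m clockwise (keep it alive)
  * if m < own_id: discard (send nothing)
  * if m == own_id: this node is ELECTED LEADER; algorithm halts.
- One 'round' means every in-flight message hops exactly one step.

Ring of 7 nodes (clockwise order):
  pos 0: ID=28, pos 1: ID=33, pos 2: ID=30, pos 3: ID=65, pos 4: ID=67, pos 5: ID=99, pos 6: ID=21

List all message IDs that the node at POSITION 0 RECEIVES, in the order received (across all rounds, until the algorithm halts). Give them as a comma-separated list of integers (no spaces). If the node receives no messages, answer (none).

Answer: 21,99

Derivation:
Round 1: pos1(id33) recv 28: drop; pos2(id30) recv 33: fwd; pos3(id65) recv 30: drop; pos4(id67) recv 65: drop; pos5(id99) recv 67: drop; pos6(id21) recv 99: fwd; pos0(id28) recv 21: drop
Round 2: pos3(id65) recv 33: drop; pos0(id28) recv 99: fwd
Round 3: pos1(id33) recv 99: fwd
Round 4: pos2(id30) recv 99: fwd
Round 5: pos3(id65) recv 99: fwd
Round 6: pos4(id67) recv 99: fwd
Round 7: pos5(id99) recv 99: ELECTED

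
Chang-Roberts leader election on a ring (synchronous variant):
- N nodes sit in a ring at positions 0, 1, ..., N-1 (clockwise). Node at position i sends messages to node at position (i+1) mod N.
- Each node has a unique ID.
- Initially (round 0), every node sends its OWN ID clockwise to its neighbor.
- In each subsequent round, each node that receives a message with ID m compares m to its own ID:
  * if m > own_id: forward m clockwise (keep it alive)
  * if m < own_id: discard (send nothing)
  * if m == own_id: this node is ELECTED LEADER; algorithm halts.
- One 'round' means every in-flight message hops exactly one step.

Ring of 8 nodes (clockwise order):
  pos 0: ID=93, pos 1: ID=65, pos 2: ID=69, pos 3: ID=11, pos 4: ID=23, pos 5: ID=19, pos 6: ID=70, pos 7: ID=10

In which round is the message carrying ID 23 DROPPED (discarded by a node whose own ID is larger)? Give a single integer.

Round 1: pos1(id65) recv 93: fwd; pos2(id69) recv 65: drop; pos3(id11) recv 69: fwd; pos4(id23) recv 11: drop; pos5(id19) recv 23: fwd; pos6(id70) recv 19: drop; pos7(id10) recv 70: fwd; pos0(id93) recv 10: drop
Round 2: pos2(id69) recv 93: fwd; pos4(id23) recv 69: fwd; pos6(id70) recv 23: drop; pos0(id93) recv 70: drop
Round 3: pos3(id11) recv 93: fwd; pos5(id19) recv 69: fwd
Round 4: pos4(id23) recv 93: fwd; pos6(id70) recv 69: drop
Round 5: pos5(id19) recv 93: fwd
Round 6: pos6(id70) recv 93: fwd
Round 7: pos7(id10) recv 93: fwd
Round 8: pos0(id93) recv 93: ELECTED
Message ID 23 originates at pos 4; dropped at pos 6 in round 2

Answer: 2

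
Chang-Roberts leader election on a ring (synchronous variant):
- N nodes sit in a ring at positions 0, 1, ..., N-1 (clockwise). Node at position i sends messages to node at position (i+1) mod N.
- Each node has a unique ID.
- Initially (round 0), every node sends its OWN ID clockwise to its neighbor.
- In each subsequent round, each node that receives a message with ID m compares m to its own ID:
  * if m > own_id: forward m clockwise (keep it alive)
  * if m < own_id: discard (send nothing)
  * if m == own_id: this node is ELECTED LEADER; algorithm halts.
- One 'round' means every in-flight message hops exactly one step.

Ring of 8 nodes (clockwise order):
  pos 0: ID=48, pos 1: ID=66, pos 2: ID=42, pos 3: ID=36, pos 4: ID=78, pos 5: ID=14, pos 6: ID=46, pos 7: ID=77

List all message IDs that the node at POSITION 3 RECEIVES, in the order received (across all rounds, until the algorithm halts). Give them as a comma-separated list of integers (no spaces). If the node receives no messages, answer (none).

Answer: 42,66,77,78

Derivation:
Round 1: pos1(id66) recv 48: drop; pos2(id42) recv 66: fwd; pos3(id36) recv 42: fwd; pos4(id78) recv 36: drop; pos5(id14) recv 78: fwd; pos6(id46) recv 14: drop; pos7(id77) recv 46: drop; pos0(id48) recv 77: fwd
Round 2: pos3(id36) recv 66: fwd; pos4(id78) recv 42: drop; pos6(id46) recv 78: fwd; pos1(id66) recv 77: fwd
Round 3: pos4(id78) recv 66: drop; pos7(id77) recv 78: fwd; pos2(id42) recv 77: fwd
Round 4: pos0(id48) recv 78: fwd; pos3(id36) recv 77: fwd
Round 5: pos1(id66) recv 78: fwd; pos4(id78) recv 77: drop
Round 6: pos2(id42) recv 78: fwd
Round 7: pos3(id36) recv 78: fwd
Round 8: pos4(id78) recv 78: ELECTED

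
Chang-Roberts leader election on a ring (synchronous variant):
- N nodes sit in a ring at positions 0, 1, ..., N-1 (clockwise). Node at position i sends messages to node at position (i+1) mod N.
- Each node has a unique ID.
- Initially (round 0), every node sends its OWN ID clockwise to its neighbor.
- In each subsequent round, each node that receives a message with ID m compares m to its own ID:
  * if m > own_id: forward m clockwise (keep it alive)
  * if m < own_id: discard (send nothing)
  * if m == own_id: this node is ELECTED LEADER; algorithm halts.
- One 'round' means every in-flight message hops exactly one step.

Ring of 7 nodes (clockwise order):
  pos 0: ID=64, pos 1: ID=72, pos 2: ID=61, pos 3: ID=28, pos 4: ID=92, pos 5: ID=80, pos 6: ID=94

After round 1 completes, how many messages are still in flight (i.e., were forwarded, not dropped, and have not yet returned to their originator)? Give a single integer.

Round 1: pos1(id72) recv 64: drop; pos2(id61) recv 72: fwd; pos3(id28) recv 61: fwd; pos4(id92) recv 28: drop; pos5(id80) recv 92: fwd; pos6(id94) recv 80: drop; pos0(id64) recv 94: fwd
After round 1: 4 messages still in flight

Answer: 4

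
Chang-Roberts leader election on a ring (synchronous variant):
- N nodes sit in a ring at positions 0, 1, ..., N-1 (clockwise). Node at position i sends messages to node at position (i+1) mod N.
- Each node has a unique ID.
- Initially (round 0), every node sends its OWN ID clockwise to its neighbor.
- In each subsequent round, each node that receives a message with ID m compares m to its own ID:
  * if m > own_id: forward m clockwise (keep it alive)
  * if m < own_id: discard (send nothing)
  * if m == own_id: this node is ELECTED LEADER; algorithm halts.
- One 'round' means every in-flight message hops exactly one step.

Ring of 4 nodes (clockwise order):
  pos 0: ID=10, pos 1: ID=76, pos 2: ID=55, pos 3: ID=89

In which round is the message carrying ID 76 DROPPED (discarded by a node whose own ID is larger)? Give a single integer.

Round 1: pos1(id76) recv 10: drop; pos2(id55) recv 76: fwd; pos3(id89) recv 55: drop; pos0(id10) recv 89: fwd
Round 2: pos3(id89) recv 76: drop; pos1(id76) recv 89: fwd
Round 3: pos2(id55) recv 89: fwd
Round 4: pos3(id89) recv 89: ELECTED
Message ID 76 originates at pos 1; dropped at pos 3 in round 2

Answer: 2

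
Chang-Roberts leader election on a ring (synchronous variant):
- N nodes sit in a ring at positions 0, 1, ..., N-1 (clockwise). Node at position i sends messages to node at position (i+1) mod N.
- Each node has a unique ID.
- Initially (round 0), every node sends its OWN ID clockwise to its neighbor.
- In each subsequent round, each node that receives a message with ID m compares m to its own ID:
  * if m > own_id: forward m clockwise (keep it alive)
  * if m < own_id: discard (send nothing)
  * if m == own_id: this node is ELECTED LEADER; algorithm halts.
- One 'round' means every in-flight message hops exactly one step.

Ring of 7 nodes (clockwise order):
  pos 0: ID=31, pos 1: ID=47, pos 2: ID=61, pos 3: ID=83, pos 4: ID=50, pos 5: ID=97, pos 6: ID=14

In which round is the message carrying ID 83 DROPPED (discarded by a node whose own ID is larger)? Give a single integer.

Round 1: pos1(id47) recv 31: drop; pos2(id61) recv 47: drop; pos3(id83) recv 61: drop; pos4(id50) recv 83: fwd; pos5(id97) recv 50: drop; pos6(id14) recv 97: fwd; pos0(id31) recv 14: drop
Round 2: pos5(id97) recv 83: drop; pos0(id31) recv 97: fwd
Round 3: pos1(id47) recv 97: fwd
Round 4: pos2(id61) recv 97: fwd
Round 5: pos3(id83) recv 97: fwd
Round 6: pos4(id50) recv 97: fwd
Round 7: pos5(id97) recv 97: ELECTED
Message ID 83 originates at pos 3; dropped at pos 5 in round 2

Answer: 2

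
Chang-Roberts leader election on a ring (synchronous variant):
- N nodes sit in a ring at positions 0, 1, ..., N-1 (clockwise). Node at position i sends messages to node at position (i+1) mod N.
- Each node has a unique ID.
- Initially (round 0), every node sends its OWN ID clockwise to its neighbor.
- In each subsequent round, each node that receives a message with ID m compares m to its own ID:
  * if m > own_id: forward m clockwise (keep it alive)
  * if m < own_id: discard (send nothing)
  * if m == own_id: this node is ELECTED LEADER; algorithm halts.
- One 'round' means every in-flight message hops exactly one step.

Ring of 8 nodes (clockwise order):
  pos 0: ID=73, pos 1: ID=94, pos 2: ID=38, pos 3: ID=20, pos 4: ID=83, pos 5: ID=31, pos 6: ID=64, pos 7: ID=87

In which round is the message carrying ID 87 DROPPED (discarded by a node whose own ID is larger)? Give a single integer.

Answer: 2

Derivation:
Round 1: pos1(id94) recv 73: drop; pos2(id38) recv 94: fwd; pos3(id20) recv 38: fwd; pos4(id83) recv 20: drop; pos5(id31) recv 83: fwd; pos6(id64) recv 31: drop; pos7(id87) recv 64: drop; pos0(id73) recv 87: fwd
Round 2: pos3(id20) recv 94: fwd; pos4(id83) recv 38: drop; pos6(id64) recv 83: fwd; pos1(id94) recv 87: drop
Round 3: pos4(id83) recv 94: fwd; pos7(id87) recv 83: drop
Round 4: pos5(id31) recv 94: fwd
Round 5: pos6(id64) recv 94: fwd
Round 6: pos7(id87) recv 94: fwd
Round 7: pos0(id73) recv 94: fwd
Round 8: pos1(id94) recv 94: ELECTED
Message ID 87 originates at pos 7; dropped at pos 1 in round 2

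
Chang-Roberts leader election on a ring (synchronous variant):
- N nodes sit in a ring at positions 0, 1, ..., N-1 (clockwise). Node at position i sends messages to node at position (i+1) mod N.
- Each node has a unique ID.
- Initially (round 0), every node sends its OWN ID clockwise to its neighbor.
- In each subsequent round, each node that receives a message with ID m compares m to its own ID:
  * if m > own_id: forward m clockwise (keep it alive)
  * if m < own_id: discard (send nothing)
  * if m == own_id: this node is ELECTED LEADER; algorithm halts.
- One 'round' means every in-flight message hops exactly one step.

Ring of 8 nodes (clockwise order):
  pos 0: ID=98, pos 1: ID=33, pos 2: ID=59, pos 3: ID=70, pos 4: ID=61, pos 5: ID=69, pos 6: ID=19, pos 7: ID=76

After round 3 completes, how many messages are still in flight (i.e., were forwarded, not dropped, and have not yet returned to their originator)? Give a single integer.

Answer: 2

Derivation:
Round 1: pos1(id33) recv 98: fwd; pos2(id59) recv 33: drop; pos3(id70) recv 59: drop; pos4(id61) recv 70: fwd; pos5(id69) recv 61: drop; pos6(id19) recv 69: fwd; pos7(id76) recv 19: drop; pos0(id98) recv 76: drop
Round 2: pos2(id59) recv 98: fwd; pos5(id69) recv 70: fwd; pos7(id76) recv 69: drop
Round 3: pos3(id70) recv 98: fwd; pos6(id19) recv 70: fwd
After round 3: 2 messages still in flight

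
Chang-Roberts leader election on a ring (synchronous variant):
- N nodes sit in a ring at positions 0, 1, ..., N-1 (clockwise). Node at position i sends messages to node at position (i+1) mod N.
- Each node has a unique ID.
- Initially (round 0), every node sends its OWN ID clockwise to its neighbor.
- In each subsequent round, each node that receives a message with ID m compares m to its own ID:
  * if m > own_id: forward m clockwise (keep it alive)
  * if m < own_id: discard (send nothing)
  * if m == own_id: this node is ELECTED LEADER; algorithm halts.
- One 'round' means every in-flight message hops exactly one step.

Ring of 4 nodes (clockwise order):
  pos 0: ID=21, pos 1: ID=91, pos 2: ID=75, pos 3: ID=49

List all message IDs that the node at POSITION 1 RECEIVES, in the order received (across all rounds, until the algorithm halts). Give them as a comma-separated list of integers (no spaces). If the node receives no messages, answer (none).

Answer: 21,49,75,91

Derivation:
Round 1: pos1(id91) recv 21: drop; pos2(id75) recv 91: fwd; pos3(id49) recv 75: fwd; pos0(id21) recv 49: fwd
Round 2: pos3(id49) recv 91: fwd; pos0(id21) recv 75: fwd; pos1(id91) recv 49: drop
Round 3: pos0(id21) recv 91: fwd; pos1(id91) recv 75: drop
Round 4: pos1(id91) recv 91: ELECTED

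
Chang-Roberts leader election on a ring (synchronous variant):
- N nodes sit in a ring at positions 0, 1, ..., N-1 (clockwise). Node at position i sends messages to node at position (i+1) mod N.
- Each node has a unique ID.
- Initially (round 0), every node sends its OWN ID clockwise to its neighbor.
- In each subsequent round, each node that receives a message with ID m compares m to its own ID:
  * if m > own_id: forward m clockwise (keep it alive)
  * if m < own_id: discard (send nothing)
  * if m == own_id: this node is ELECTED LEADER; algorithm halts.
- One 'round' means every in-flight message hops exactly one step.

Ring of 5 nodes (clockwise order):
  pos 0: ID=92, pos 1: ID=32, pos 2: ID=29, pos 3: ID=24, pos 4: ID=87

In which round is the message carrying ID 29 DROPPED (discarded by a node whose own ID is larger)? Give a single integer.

Round 1: pos1(id32) recv 92: fwd; pos2(id29) recv 32: fwd; pos3(id24) recv 29: fwd; pos4(id87) recv 24: drop; pos0(id92) recv 87: drop
Round 2: pos2(id29) recv 92: fwd; pos3(id24) recv 32: fwd; pos4(id87) recv 29: drop
Round 3: pos3(id24) recv 92: fwd; pos4(id87) recv 32: drop
Round 4: pos4(id87) recv 92: fwd
Round 5: pos0(id92) recv 92: ELECTED
Message ID 29 originates at pos 2; dropped at pos 4 in round 2

Answer: 2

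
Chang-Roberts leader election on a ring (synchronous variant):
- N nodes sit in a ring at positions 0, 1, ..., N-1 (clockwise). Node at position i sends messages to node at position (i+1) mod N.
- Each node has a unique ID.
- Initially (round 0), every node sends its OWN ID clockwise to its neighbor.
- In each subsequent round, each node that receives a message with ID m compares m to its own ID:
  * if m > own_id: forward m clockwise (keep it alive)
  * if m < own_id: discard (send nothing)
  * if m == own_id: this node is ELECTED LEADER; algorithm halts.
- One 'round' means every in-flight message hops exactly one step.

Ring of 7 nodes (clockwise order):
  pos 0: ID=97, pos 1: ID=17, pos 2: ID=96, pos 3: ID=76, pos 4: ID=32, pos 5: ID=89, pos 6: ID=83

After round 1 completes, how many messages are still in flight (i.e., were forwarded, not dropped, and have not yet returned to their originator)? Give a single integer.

Round 1: pos1(id17) recv 97: fwd; pos2(id96) recv 17: drop; pos3(id76) recv 96: fwd; pos4(id32) recv 76: fwd; pos5(id89) recv 32: drop; pos6(id83) recv 89: fwd; pos0(id97) recv 83: drop
After round 1: 4 messages still in flight

Answer: 4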